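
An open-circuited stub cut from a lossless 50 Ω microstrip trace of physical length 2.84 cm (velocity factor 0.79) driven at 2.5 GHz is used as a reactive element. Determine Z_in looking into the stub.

λ = v/f = 0.79·c / 2.5 GHz = 0.0948 m
βl = 2π·l/λ = 2π × 0.3 = 108°
tan(βl) = -3.11
For an open-circuited stub, Z_in = −jZ_0·cot(βl) = −jZ_0/tan(βl)

Z_in ≈ +j16.1 Ω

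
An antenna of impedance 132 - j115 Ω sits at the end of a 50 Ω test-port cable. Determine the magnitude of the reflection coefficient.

|Γ| ≈ 0.656

Γ = (Z_L − Z_0)/(Z_L + Z_0) = (82 − j115)/(182 − j115)
|Γ| = 141/215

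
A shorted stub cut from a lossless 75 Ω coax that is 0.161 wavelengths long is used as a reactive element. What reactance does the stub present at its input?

X_in ≈ 120 Ω (inductive)

βl = 2π × 0.161 = 58°
tan(βl) = 1.6
For a shorted stub, Z_in = jZ_0·tan(βl)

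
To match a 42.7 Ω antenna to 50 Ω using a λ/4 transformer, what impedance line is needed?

Z_qwt = √(Z_0·R_L) = √(50 × 42.7) = √2135

Z_qwt ≈ 46.2 Ω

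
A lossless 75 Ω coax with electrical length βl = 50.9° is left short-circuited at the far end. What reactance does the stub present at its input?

tan(βl) = 1.23
For a short-circuited stub, Z_in = jZ_0·tan(βl)

X_in ≈ 92.3 Ω (inductive)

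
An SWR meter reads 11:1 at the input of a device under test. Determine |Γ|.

|Γ| = (S − 1)/(S + 1) = (11 − 1)/(11 + 1) = 10/12

|Γ| ≈ 0.833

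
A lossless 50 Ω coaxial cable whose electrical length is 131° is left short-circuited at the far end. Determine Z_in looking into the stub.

Z_in ≈ −j57.5 Ω

tan(βl) = -1.15
For a short-circuited stub, Z_in = jZ_0·tan(βl)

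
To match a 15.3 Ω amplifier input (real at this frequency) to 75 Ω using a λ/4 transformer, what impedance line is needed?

Z_qwt ≈ 33.9 Ω

Z_qwt = √(Z_0·R_L) = √(75 × 15.3) = √1148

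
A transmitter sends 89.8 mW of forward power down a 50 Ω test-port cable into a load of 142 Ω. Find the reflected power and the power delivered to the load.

Γ = (142 − 50)/(142 + 50) = 0.479
|Γ|² = 0.23
P_refl = |Γ|²·P_inc = 20.6 mW, P_del = (1 − |Γ|²)·P_inc = 69.2 mW

P_reflected ≈ 20.6 mW; P_delivered ≈ 69.2 mW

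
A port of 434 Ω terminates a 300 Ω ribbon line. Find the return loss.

Γ = (434 − 300)/(434 + 300) = 0.183
RL = −20·log₁₀|Γ| = −20·log₁₀(0.183)

RL ≈ 14.8 dB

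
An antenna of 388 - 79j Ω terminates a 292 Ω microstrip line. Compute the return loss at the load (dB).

Γ = (96 − j79)/(680 − j79), |Γ| = 0.182
RL = −20·log₁₀|Γ| = −20·log₁₀(0.182)

RL ≈ 14.8 dB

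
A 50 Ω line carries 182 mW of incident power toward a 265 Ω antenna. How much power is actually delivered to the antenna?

Γ = (265 − 50)/(265 + 50) = 0.683
|Γ|² = 0.466
P_refl = |Γ|²·P_inc = 84.8 mW, P_del = (1 − |Γ|²)·P_inc = 97.2 mW

P_delivered ≈ 97.2 mW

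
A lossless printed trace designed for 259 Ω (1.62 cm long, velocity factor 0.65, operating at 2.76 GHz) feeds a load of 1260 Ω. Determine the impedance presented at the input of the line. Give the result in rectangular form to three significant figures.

λ = v/f = 0.65·c / 2.76 GHz = 0.0707 m
βl = 2π·l/λ = 2π × 0.229 = 82.5°
tan(βl) = tan(82.5°) = 7.64
Z_in = Z_0·(Z_L + jZ_0·tanβl)/(Z_0 + jZ_L·tanβl)
     = 259·(1260 + j1980)/(259 + j9630)

Z_in ≈ 54.1 − j32.4 Ω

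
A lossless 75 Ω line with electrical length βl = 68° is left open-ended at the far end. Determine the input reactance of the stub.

X_in ≈ -30.3 Ω (capacitive)

tan(βl) = 2.48
For an open-ended stub, Z_in = −jZ_0·cot(βl) = −jZ_0/tan(βl)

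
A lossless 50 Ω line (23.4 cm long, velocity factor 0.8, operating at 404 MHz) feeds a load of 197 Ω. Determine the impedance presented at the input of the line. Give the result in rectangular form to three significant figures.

Z_in ≈ 30.1 + j53.9 Ω

λ = v/f = 0.8·c / 404 MHz = 0.594 m
βl = 2π·l/λ = 2π × 0.394 = 142°
tan(βl) = tan(142°) = -0.787
Z_in = Z_0·(Z_L + jZ_0·tanβl)/(Z_0 + jZ_L·tanβl)
     = 50·(197 − j39.3)/(50 − j155)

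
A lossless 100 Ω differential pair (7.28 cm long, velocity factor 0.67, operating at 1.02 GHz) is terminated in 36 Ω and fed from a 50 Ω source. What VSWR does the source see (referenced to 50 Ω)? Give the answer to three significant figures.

VSWR ≈ 3.78

λ = v/f = 0.67·c / 1.02 GHz = 0.197 m
βl = 2π·l/λ = 2π × 0.369 = 133°
tan(βl) = -1.07
Z_in = Z_0·(Z_L + jZ_0·tanβl)/(Z_0 + jZ_L·tanβl) = 67.4 − j81.2 Ω
Γ_s = (Z_in − Z_s)/(Z_in + Z_s) = (17.4 − j81.2)/(117 − j81.2), |Γ_s| = 0.582
VSWR = (1 + |Γ_s|)/(1 − |Γ_s|)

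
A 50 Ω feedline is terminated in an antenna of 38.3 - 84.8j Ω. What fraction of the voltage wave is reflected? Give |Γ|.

Γ = (Z_L − Z_0)/(Z_L + Z_0) = (-11.7 − j84.8)/(88.3 − j84.8)
|Γ| = 85.6/122

|Γ| ≈ 0.699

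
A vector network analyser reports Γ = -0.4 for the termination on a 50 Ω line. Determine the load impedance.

Z_L ≈ 21.4 Ω

Z_L = Z_0·(1 + Γ)/(1 − Γ) = 50·(0.6)/(1.4)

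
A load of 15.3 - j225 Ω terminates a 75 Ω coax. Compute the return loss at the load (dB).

Γ = (-59.7 − j225)/(90.3 − j225), |Γ| = 0.96
RL = −20·log₁₀|Γ| = −20·log₁₀(0.96)

RL ≈ 0.353 dB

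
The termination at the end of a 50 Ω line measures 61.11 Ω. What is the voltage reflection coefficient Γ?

Γ = (Z_L − Z_0)/(Z_L + Z_0) = (61.11 − 50)/(61.11 + 50) = 11.11/111.1

Γ = 0.1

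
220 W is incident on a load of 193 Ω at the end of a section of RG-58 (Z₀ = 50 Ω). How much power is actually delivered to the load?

P_delivered ≈ 144 W

Γ = (193 − 50)/(193 + 50) = 0.588
|Γ|² = 0.346
P_refl = |Γ|²·P_inc = 76.2 W, P_del = (1 − |Γ|²)·P_inc = 144 W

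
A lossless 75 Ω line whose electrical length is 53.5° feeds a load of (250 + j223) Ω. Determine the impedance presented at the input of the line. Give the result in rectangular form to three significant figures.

tan(βl) = tan(53.5°) = 1.35
Z_in = Z_0·(Z_L + jZ_0·tanβl)/(Z_0 + jZ_L·tanβl)
     = 75·(250 + j324)/(-226 + j338)

Z_in ≈ 24 − j71.6 Ω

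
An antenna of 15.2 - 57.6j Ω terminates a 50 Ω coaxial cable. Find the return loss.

RL ≈ 2.23 dB

Γ = (-34.8 − j57.6)/(65.2 − j57.6), |Γ| = 0.774
RL = −20·log₁₀|Γ| = −20·log₁₀(0.774)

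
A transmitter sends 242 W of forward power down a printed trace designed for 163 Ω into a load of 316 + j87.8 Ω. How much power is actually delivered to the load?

|Γ| = |(153 + j87.8)/(479 + j87.8)| = 0.362
|Γ|² = 0.131
P_refl = |Γ|²·P_inc = 31.8 W, P_del = (1 − |Γ|²)·P_inc = 210 W

P_delivered ≈ 210 W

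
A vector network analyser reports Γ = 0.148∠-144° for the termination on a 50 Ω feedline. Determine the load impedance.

Z_L ≈ 38.8 − j6.9 Ω

Z_L = Z_0·(1 + Γ)/(1 − Γ) = 50·(0.88 − j0.087)/(1.12 + j0.087)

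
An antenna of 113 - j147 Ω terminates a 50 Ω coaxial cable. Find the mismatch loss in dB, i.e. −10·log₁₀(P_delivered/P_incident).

mismatch loss ≈ 3.29 dB

Γ = (63 − j147)/(163 − j147), |Γ| = 0.729
|Γ|² = 0.531, so P_del/P_inc = 1 − |Γ|² = 0.469
ML = −10·log₁₀(1 − |Γ|²)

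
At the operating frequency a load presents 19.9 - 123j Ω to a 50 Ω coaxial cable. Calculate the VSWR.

Γ = (Z_L − Z_0)/(Z_L + Z_0) = (-30.1 − j123)/(69.9 − j123)
|Γ| = 127/141 = 0.895
VSWR = (1 + |Γ|)/(1 − |Γ|) = 1.9/0.105

VSWR ≈ 18.1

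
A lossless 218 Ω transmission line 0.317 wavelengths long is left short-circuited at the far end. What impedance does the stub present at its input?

Z_in ≈ −j487 Ω

βl = 2π × 0.317 = 114°
tan(βl) = -2.23
For a short-circuited stub, Z_in = jZ_0·tan(βl)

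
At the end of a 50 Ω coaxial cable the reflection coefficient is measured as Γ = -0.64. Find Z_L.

Z_L = Z_0·(1 + Γ)/(1 − Γ) = 50·(0.36)/(1.64)

Z_L ≈ 11 Ω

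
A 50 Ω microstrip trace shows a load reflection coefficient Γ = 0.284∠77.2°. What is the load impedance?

Z_L = Z_0·(1 + Γ)/(1 − Γ) = 50·(1.06 + j0.277)/(0.937 − j0.277)

Z_L ≈ 48.1 + j29 Ω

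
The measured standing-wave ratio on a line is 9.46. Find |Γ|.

|Γ| ≈ 0.809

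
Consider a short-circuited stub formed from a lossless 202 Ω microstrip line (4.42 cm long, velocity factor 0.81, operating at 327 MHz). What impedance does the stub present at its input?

λ = v/f = 0.81·c / 327 MHz = 0.743 m
βl = 2π·l/λ = 2π × 0.0595 = 21.4°
tan(βl) = 0.392
For a short-circuited stub, Z_in = jZ_0·tan(βl)

Z_in ≈ +j79.2 Ω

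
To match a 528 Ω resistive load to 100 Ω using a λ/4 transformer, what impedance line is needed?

Z_qwt = √(Z_0·R_L) = √(100 × 528) = √52800

Z_qwt ≈ 230 Ω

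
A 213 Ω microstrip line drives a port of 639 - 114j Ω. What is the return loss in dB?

Γ = (426 − j114)/(852 − j114), |Γ| = 0.513
RL = −20·log₁₀|Γ| = −20·log₁₀(0.513)

RL ≈ 5.8 dB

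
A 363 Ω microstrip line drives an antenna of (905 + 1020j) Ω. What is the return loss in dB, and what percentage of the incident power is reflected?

Γ = (542 + j1020)/(1268 + j1020), |Γ| = 0.71
RL = −20·log₁₀(0.71) = 2.98 dB
P_refl/P_inc = |Γ|² = 0.504

RL ≈ 2.98 dB; 50.4% of incident power reflected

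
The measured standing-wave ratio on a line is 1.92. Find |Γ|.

|Γ| ≈ 0.315

|Γ| = (S − 1)/(S + 1) = (1.92 − 1)/(1.92 + 1) = 0.92/2.92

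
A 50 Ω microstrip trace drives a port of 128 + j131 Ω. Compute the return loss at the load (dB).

RL ≈ 3.22 dB

Γ = (78 + j131)/(178 + j131), |Γ| = 0.69
RL = −20·log₁₀|Γ| = −20·log₁₀(0.69)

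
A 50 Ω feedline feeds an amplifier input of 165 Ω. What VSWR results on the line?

VSWR ≈ 3.3

Γ = (165 − 50)/(165 + 50) = 0.535
VSWR = (1 + 0.535)/(1 − 0.535)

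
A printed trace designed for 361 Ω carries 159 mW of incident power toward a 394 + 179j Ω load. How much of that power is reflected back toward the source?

P_reflected ≈ 8.75 mW

|Γ| = |(33 + j179)/(755 + j179)| = 0.235
|Γ|² = 0.055
P_refl = |Γ|²·P_inc = 8.75 mW, P_del = (1 − |Γ|²)·P_inc = 150 mW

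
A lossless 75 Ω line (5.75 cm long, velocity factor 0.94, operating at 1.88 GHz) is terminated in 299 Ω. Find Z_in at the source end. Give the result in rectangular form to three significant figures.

Z_in ≈ 39 + j72.4 Ω

λ = v/f = 0.94·c / 1.88 GHz = 0.15 m
βl = 2π·l/λ = 2π × 0.383 = 138°
tan(βl) = tan(138°) = -0.9
Z_in = Z_0·(Z_L + jZ_0·tanβl)/(Z_0 + jZ_L·tanβl)
     = 75·(299 − j67.5)/(75 − j269)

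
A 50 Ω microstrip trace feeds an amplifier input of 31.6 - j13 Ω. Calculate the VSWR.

VSWR ≈ 1.75

Γ = (Z_L − Z_0)/(Z_L + Z_0) = (-18.4 − j13)/(81.6 − j13)
|Γ| = 22.5/82.6 = 0.273
VSWR = (1 + |Γ|)/(1 − |Γ|) = 1.27/0.727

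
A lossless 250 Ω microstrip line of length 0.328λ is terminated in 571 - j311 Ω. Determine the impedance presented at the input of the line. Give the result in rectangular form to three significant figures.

βl = 2π × 0.328 = 118°
tan(βl) = tan(118°) = -1.87
Z_in = Z_0·(Z_L + jZ_0·tanβl)/(Z_0 + jZ_L·tanβl)
     = 250·(571 − j780)/(-333 − j1070)

Z_in ≈ 128 + j173 Ω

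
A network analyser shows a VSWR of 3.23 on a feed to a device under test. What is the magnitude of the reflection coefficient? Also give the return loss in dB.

|Γ| ≈ 0.527; return loss ≈ 5.56 dB

|Γ| = (S − 1)/(S + 1) = (3.23 − 1)/(3.23 + 1) = 2.23/4.23
RL = −20·log₁₀|Γ| = −20·log₁₀(0.527)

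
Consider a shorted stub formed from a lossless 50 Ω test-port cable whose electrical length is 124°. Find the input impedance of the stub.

tan(βl) = -1.48
For a shorted stub, Z_in = jZ_0·tan(βl)

Z_in ≈ −j74.1 Ω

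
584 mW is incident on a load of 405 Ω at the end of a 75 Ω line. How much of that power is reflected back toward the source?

Γ = (405 − 75)/(405 + 75) = 0.688
|Γ|² = 0.473
P_refl = |Γ|²·P_inc = 276 mW, P_del = (1 − |Γ|²)·P_inc = 308 mW

P_reflected ≈ 276 mW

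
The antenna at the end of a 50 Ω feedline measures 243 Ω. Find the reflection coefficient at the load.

Γ = 0.659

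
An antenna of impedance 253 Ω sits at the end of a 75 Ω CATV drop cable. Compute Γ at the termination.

Γ = (Z_L − Z_0)/(Z_L + Z_0) = (253 − 75)/(253 + 75) = 178/328

Γ = 0.543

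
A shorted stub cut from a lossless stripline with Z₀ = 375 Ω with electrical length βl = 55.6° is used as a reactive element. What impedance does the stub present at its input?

tan(βl) = 1.46
For a shorted stub, Z_in = jZ_0·tan(βl)

Z_in ≈ +j548 Ω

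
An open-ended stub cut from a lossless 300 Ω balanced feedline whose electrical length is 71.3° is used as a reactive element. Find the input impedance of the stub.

tan(βl) = 2.95
For an open-ended stub, Z_in = −jZ_0·cot(βl) = −jZ_0/tan(βl)

Z_in ≈ −j102 Ω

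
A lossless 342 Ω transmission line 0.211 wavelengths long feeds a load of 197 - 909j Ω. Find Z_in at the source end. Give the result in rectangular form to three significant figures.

Z_in ≈ 23.8 + j34.7 Ω

βl = 2π × 0.211 = 76°
tan(βl) = tan(76°) = 4
Z_in = Z_0·(Z_L + jZ_0·tanβl)/(Z_0 + jZ_L·tanβl)
     = 342·(197 + j459)/(3980 + j788)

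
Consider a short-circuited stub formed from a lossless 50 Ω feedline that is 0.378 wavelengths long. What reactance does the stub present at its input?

X_in ≈ -48.1 Ω (capacitive)

βl = 2π × 0.378 = 136°
tan(βl) = -0.963
For a short-circuited stub, Z_in = jZ_0·tan(βl)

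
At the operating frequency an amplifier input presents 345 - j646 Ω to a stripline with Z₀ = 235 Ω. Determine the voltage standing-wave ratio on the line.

Γ = (Z_L − Z_0)/(Z_L + Z_0) = (110 − j646)/(580 − j646)
|Γ| = 655/868 = 0.755
VSWR = (1 + |Γ|)/(1 − |Γ|) = 1.75/0.245

VSWR ≈ 7.16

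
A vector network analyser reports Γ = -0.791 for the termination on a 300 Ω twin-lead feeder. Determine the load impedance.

Z_L = Z_0·(1 + Γ)/(1 − Γ) = 300·(0.209)/(1.79)

Z_L ≈ 35 Ω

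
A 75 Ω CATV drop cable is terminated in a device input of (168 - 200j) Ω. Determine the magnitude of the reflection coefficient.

Γ = (Z_L − Z_0)/(Z_L + Z_0) = (93 − j200)/(243 − j200)
|Γ| = 221/315

|Γ| ≈ 0.701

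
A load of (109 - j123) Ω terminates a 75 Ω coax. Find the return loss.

Γ = (34 − j123)/(184 − j123), |Γ| = 0.577
RL = −20·log₁₀|Γ| = −20·log₁₀(0.577)

RL ≈ 4.78 dB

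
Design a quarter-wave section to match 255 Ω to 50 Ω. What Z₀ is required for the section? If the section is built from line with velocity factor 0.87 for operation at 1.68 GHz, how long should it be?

Z_qwt ≈ 113 Ω; length ≈ 3.88 cm

Z_qwt = √(Z_0·R_L) = √(50 × 255) = √12750
λ = 0.87·c/f = 0.155 m, so l = λ/4 = 0.0388 m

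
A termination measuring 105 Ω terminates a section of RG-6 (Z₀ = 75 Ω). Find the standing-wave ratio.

Γ = (105 − 75)/(105 + 75) = 0.167
VSWR = (1 + 0.167)/(1 − 0.167)

VSWR ≈ 1.4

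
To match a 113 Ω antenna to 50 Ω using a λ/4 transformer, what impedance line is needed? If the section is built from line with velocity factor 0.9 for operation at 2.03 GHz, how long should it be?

Z_qwt = √(Z_0·R_L) = √(50 × 113) = √5650
λ = 0.9·c/f = 0.133 m, so l = λ/4 = 0.0333 m

Z_qwt ≈ 75.2 Ω; length ≈ 3.33 cm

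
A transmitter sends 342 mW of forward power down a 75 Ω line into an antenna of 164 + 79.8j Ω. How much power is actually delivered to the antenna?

P_delivered ≈ 265 mW

|Γ| = |(89 + j79.8)/(239 + j79.8)| = 0.474
|Γ|² = 0.225
P_refl = |Γ|²·P_inc = 77 mW, P_del = (1 − |Γ|²)·P_inc = 265 mW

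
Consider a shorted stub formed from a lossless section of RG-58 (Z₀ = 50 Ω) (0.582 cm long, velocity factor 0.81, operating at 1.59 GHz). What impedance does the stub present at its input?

λ = v/f = 0.81·c / 1.59 GHz = 0.153 m
βl = 2π·l/λ = 2π × 0.0381 = 13.7°
tan(βl) = 0.244
For a shorted stub, Z_in = jZ_0·tan(βl)

Z_in ≈ +j12.2 Ω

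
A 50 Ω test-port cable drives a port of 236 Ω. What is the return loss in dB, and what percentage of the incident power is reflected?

RL ≈ 3.74 dB; 42.3% of incident power reflected

Γ = (236 − 50)/(236 + 50) = 0.65
RL = −20·log₁₀(0.65) = 3.74 dB
P_refl/P_inc = |Γ|² = 0.423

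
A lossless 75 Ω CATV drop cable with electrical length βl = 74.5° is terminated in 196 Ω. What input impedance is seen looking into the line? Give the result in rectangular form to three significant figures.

Z_in ≈ 30.6 − j17.6 Ω

tan(βl) = tan(74.5°) = 3.61
Z_in = Z_0·(Z_L + jZ_0·tanβl)/(Z_0 + jZ_L·tanβl)
     = 75·(196 + j270)/(75 + j707)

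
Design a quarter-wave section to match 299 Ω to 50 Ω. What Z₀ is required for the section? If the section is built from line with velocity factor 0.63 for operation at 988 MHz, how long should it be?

Z_qwt = √(Z_0·R_L) = √(50 × 299) = √14950
λ = 0.63·c/f = 0.191 m, so l = λ/4 = 0.0478 m

Z_qwt ≈ 122 Ω; length ≈ 4.78 cm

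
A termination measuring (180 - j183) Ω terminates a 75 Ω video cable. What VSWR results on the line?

VSWR ≈ 5.1

Γ = (Z_L − Z_0)/(Z_L + Z_0) = (105 − j183)/(255 − j183)
|Γ| = 211/314 = 0.672
VSWR = (1 + |Γ|)/(1 − |Γ|) = 1.67/0.328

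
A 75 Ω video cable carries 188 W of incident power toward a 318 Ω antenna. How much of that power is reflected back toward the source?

Γ = (318 − 75)/(318 + 75) = 0.618
|Γ|² = 0.382
P_refl = |Γ|²·P_inc = 71.9 W, P_del = (1 − |Γ|²)·P_inc = 116 W

P_reflected ≈ 71.9 W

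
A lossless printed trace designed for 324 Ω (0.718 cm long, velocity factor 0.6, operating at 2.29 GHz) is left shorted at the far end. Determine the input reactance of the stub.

λ = v/f = 0.6·c / 2.29 GHz = 0.0786 m
βl = 2π·l/λ = 2π × 0.0913 = 32.9°
tan(βl) = 0.647
For a shorted stub, Z_in = jZ_0·tan(βl)

X_in ≈ 209 Ω (inductive)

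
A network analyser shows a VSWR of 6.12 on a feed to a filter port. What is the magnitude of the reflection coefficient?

|Γ| = (S − 1)/(S + 1) = (6.12 − 1)/(6.12 + 1) = 5.12/7.12

|Γ| ≈ 0.719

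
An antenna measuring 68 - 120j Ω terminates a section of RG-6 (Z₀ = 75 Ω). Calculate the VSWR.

VSWR ≈ 4.62

Γ = (Z_L − Z_0)/(Z_L + Z_0) = (-7 − j120)/(143 − j120)
|Γ| = 120/187 = 0.644
VSWR = (1 + |Γ|)/(1 − |Γ|) = 1.64/0.356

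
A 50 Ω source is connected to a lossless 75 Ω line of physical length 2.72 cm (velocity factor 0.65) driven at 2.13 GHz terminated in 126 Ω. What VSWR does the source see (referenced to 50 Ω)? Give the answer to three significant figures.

λ = v/f = 0.65·c / 2.13 GHz = 0.0915 m
βl = 2π·l/λ = 2π × 0.297 = 107°
tan(βl) = -3.28
Z_in = Z_0·(Z_L + jZ_0·tanβl)/(Z_0 + jZ_L·tanβl) = 47.2 + j14.3 Ω
Γ_s = (Z_in − Z_s)/(Z_in + Z_s) = (-2.76 + j14.3)/(97.2 + j14.3), |Γ_s| = 0.148
VSWR = (1 + |Γ_s|)/(1 − |Γ_s|)

VSWR ≈ 1.35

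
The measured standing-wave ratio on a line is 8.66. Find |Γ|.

|Γ| ≈ 0.793

|Γ| = (S − 1)/(S + 1) = (8.66 − 1)/(8.66 + 1) = 7.66/9.66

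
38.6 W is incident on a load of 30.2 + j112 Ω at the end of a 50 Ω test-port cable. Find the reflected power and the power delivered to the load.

P_reflected ≈ 26.3 W; P_delivered ≈ 12.3 W

|Γ| = |(-19.8 + j112)/(80.2 + j112)| = 0.826
|Γ|² = 0.682
P_refl = |Γ|²·P_inc = 26.3 W, P_del = (1 − |Γ|²)·P_inc = 12.3 W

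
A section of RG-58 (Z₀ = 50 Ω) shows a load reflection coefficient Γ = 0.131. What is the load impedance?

Z_L = Z_0·(1 + Γ)/(1 − Γ) = 50·(1.13)/(0.869)

Z_L ≈ 65.1 Ω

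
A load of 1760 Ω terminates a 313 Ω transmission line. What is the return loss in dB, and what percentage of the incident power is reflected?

RL ≈ 3.12 dB; 48.7% of incident power reflected

Γ = (1760 − 313)/(1760 + 313) = 0.698
RL = −20·log₁₀(0.698) = 3.12 dB
P_refl/P_inc = |Γ|² = 0.487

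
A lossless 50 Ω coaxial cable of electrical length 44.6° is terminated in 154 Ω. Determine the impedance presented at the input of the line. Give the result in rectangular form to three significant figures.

Z_in ≈ 29.7 − j40.9 Ω

tan(βl) = tan(44.6°) = 0.986
Z_in = Z_0·(Z_L + jZ_0·tanβl)/(Z_0 + jZ_L·tanβl)
     = 50·(154 + j49.3)/(50 + j152)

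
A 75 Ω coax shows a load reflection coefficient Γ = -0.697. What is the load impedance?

Z_L ≈ 13.4 Ω

Z_L = Z_0·(1 + Γ)/(1 − Γ) = 75·(0.303)/(1.7)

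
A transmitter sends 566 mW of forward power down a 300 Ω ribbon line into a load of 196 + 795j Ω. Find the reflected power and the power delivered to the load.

|Γ| = |(-104 + j795)/(496 + j795)| = 0.856
|Γ|² = 0.732
P_refl = |Γ|²·P_inc = 414 mW, P_del = (1 − |Γ|²)·P_inc = 152 mW

P_reflected ≈ 414 mW; P_delivered ≈ 152 mW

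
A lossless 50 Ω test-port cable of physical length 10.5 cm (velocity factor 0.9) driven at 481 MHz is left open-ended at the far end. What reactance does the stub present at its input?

λ = v/f = 0.9·c / 481 MHz = 0.561 m
βl = 2π·l/λ = 2π × 0.187 = 67.3°
tan(βl) = 2.4
For an open-ended stub, Z_in = −jZ_0·cot(βl) = −jZ_0/tan(βl)

X_in ≈ -20.9 Ω (capacitive)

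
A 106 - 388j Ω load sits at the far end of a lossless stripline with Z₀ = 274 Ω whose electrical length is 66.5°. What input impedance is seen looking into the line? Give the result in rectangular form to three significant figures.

tan(βl) = tan(66.5°) = 2.3
Z_in = Z_0·(Z_L + jZ_0·tanβl)/(Z_0 + jZ_L·tanβl)
     = 274·(106 + j242)/(1170 + j244)

Z_in ≈ 35.3 + j49.5 Ω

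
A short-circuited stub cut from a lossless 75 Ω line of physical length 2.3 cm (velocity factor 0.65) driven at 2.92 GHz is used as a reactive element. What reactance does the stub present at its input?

X_in ≈ -111 Ω (capacitive)

λ = v/f = 0.65·c / 2.92 GHz = 0.0668 m
βl = 2π·l/λ = 2π × 0.344 = 124°
tan(βl) = -1.48
For a short-circuited stub, Z_in = jZ_0·tan(βl)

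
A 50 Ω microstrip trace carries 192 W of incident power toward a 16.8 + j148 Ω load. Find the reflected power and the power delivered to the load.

|Γ| = |(-33.2 + j148)/(66.8 + j148)| = 0.934
|Γ|² = 0.873
P_refl = |Γ|²·P_inc = 168 W, P_del = (1 − |Γ|²)·P_inc = 24.5 W

P_reflected ≈ 168 W; P_delivered ≈ 24.5 W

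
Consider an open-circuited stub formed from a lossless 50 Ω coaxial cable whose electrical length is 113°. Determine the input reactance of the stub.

X_in ≈ 21.2 Ω (inductive)

tan(βl) = -2.36
For an open-circuited stub, Z_in = −jZ_0·cot(βl) = −jZ_0/tan(βl)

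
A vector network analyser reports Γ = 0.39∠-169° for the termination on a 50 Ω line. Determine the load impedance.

Z_L = Z_0·(1 + Γ)/(1 − Γ) = 50·(0.617 − j0.0744)/(1.38 + j0.0744)

Z_L ≈ 22.1 − j3.88 Ω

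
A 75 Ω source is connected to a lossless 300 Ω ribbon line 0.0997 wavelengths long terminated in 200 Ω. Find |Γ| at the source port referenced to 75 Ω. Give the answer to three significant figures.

βl = 2π × 0.0997 = 35.9°
tan(βl) = 0.724
Z_in = Z_0·(Z_L + jZ_0·tanβl)/(Z_0 + jZ_L·tanβl) = 247 + j97.8 Ω
Γ_s = (Z_in − Z_s)/(Z_in + Z_s) = (172 + j97.8)/(322 + j97.8), |Γ_s| = 0.588

|Γ| ≈ 0.588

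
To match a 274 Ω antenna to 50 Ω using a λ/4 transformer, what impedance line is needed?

Z_qwt = √(Z_0·R_L) = √(50 × 274) = √13700

Z_qwt ≈ 117 Ω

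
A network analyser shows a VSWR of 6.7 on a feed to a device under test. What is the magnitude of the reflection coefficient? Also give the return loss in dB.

|Γ| = (S − 1)/(S + 1) = (6.7 − 1)/(6.7 + 1) = 5.7/7.7
RL = −20·log₁₀|Γ| = −20·log₁₀(0.74)

|Γ| ≈ 0.74; return loss ≈ 2.61 dB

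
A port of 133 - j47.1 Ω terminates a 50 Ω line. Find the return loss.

RL ≈ 5.93 dB

Γ = (83 − j47.1)/(183 − j47.1), |Γ| = 0.505
RL = −20·log₁₀|Γ| = −20·log₁₀(0.505)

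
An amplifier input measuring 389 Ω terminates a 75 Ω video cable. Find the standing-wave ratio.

Γ = (389 − 75)/(389 + 75) = 0.677
VSWR = (1 + 0.677)/(1 − 0.677)

VSWR ≈ 5.19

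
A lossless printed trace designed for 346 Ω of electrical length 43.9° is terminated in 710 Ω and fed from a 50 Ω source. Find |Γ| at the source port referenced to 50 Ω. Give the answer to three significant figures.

|Γ| ≈ 0.801

tan(βl) = 0.962
Z_in = Z_0·(Z_L + jZ_0·tanβl)/(Z_0 + jZ_L·tanβl) = 279 − j218 Ω
Γ_s = (Z_in − Z_s)/(Z_in + Z_s) = (229 − j218)/(329 − j218), |Γ_s| = 0.801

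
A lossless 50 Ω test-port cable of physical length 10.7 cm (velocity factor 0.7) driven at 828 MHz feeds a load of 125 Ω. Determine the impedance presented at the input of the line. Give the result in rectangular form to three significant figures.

λ = v/f = 0.7·c / 828 MHz = 0.254 m
βl = 2π·l/λ = 2π × 0.422 = 152°
tan(βl) = tan(152°) = -0.534
Z_in = Z_0·(Z_L + jZ_0·tanβl)/(Z_0 + jZ_L·tanβl)
     = 50·(125 − j26.7)/(50 − j66.8)

Z_in ≈ 57.7 + j50.4 Ω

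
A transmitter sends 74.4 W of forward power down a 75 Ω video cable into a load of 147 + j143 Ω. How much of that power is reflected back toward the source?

P_reflected ≈ 27.3 W

|Γ| = |(72 + j143)/(222 + j143)| = 0.606
|Γ|² = 0.368
P_refl = |Γ|²·P_inc = 27.3 W, P_del = (1 − |Γ|²)·P_inc = 47.1 W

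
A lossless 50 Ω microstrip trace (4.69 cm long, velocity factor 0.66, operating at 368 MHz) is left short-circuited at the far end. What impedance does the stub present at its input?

Z_in ≈ +j30.5 Ω

λ = v/f = 0.66·c / 368 MHz = 0.538 m
βl = 2π·l/λ = 2π × 0.0872 = 31.4°
tan(βl) = 0.61
For a short-circuited stub, Z_in = jZ_0·tan(βl)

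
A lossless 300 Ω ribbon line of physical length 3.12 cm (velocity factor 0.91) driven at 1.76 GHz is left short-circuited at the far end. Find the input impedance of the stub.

Z_in ≈ +j946 Ω

λ = v/f = 0.91·c / 1.76 GHz = 0.155 m
βl = 2π·l/λ = 2π × 0.201 = 72.4°
tan(βl) = 3.15
For a short-circuited stub, Z_in = jZ_0·tan(βl)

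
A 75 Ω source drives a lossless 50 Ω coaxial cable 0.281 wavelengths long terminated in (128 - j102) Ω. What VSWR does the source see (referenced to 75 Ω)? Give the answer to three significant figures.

VSWR ≈ 6

βl = 2π × 0.281 = 101°
tan(βl) = -5.07
Z_in = Z_0·(Z_L + jZ_0·tanβl)/(Z_0 + jZ_L·tanβl) = 13.4 + j19.5 Ω
Γ_s = (Z_in − Z_s)/(Z_in + Z_s) = (-61.6 + j19.5)/(88.4 + j19.5), |Γ_s| = 0.714
VSWR = (1 + |Γ_s|)/(1 − |Γ_s|)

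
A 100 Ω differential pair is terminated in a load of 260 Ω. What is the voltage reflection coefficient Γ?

Γ = 0.444

Γ = (Z_L − Z_0)/(Z_L + Z_0) = (260 − 100)/(260 + 100) = 160/360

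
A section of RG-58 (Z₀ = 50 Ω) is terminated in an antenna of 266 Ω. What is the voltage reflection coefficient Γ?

Γ = 0.684

Γ = (Z_L − Z_0)/(Z_L + Z_0) = (266 − 50)/(266 + 50) = 216/316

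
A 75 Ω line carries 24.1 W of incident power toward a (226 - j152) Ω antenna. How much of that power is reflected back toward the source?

|Γ| = |(151 − j152)/(301 − j152)| = 0.635
|Γ|² = 0.404
P_refl = |Γ|²·P_inc = 9.73 W, P_del = (1 − |Γ|²)·P_inc = 14.4 W

P_reflected ≈ 9.73 W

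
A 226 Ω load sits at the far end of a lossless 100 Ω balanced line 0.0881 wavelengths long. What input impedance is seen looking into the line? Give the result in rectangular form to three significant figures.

βl = 2π × 0.0881 = 31.7°
tan(βl) = tan(31.7°) = 0.618
Z_in = Z_0·(Z_L + jZ_0·tanβl)/(Z_0 + jZ_L·tanβl)
     = 100·(226 + j61.8)/(100 + j140)

Z_in ≈ 106 − j86 Ω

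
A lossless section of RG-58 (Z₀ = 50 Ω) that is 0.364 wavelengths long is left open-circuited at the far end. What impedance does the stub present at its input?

Z_in ≈ +j43.5 Ω

βl = 2π × 0.364 = 131°
tan(βl) = -1.15
For an open-circuited stub, Z_in = −jZ_0·cot(βl) = −jZ_0/tan(βl)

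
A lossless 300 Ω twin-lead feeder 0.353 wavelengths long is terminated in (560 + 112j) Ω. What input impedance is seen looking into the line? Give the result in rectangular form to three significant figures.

βl = 2π × 0.353 = 127°
tan(βl) = tan(127°) = -1.32
Z_in = Z_0·(Z_L + jZ_0·tanβl)/(Z_0 + jZ_L·tanβl)
     = 300·(560 − j285)/(448 − j741)

Z_in ≈ 185 + j115 Ω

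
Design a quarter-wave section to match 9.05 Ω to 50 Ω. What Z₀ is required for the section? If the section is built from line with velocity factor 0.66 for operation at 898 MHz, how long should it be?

Z_qwt = √(Z_0·R_L) = √(50 × 9.05) = √452.5
λ = 0.66·c/f = 0.22 m, so l = λ/4 = 0.0551 m

Z_qwt ≈ 21.3 Ω; length ≈ 5.51 cm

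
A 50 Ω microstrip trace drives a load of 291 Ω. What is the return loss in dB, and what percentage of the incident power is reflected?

Γ = (291 − 50)/(291 + 50) = 0.707
RL = −20·log₁₀(0.707) = 3.01 dB
P_refl/P_inc = |Γ|² = 0.499

RL ≈ 3.01 dB; 49.9% of incident power reflected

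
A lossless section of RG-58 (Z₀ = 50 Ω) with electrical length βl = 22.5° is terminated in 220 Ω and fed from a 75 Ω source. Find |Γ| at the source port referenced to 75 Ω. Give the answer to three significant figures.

|Γ| ≈ 0.555

tan(βl) = 0.414
Z_in = Z_0·(Z_L + jZ_0·tanβl)/(Z_0 + jZ_L·tanβl) = 59.6 − j88 Ω
Γ_s = (Z_in − Z_s)/(Z_in + Z_s) = (-15.4 − j88)/(135 − j88), |Γ_s| = 0.555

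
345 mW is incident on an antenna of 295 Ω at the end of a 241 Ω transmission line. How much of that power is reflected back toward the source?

Γ = (295 − 241)/(295 + 241) = 0.101
|Γ|² = 0.0101
P_refl = |Γ|²·P_inc = 3.5 mW, P_del = (1 − |Γ|²)·P_inc = 341 mW

P_reflected ≈ 3.5 mW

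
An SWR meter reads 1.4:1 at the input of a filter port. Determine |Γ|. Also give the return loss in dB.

|Γ| = (S − 1)/(S + 1) = (1.4 − 1)/(1.4 + 1) = 0.4/2.4
RL = −20·log₁₀|Γ| = −20·log₁₀(0.167)

|Γ| ≈ 0.167; return loss ≈ 15.6 dB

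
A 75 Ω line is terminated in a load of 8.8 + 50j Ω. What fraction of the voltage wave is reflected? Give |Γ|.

|Γ| ≈ 0.85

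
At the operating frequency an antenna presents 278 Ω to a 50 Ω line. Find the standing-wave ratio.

For a purely resistive load, VSWR = R_L/Z_0 or Z_0/R_L (whichever > 1) = 278/50

VSWR ≈ 5.56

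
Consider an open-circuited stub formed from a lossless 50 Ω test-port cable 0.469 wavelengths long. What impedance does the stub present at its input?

βl = 2π × 0.469 = 169°
tan(βl) = -0.197
For an open-circuited stub, Z_in = −jZ_0·cot(βl) = −jZ_0/tan(βl)

Z_in ≈ +j253 Ω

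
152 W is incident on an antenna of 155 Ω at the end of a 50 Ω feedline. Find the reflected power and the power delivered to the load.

P_reflected ≈ 39.9 W; P_delivered ≈ 112 W

Γ = (155 − 50)/(155 + 50) = 0.512
|Γ|² = 0.262
P_refl = |Γ|²·P_inc = 39.9 W, P_del = (1 − |Γ|²)·P_inc = 112 W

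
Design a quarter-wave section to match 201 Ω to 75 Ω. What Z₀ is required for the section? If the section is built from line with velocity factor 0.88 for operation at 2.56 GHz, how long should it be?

Z_qwt ≈ 123 Ω; length ≈ 2.58 cm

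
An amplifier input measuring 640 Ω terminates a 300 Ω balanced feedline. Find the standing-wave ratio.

VSWR ≈ 2.13

Γ = (640 − 300)/(640 + 300) = 0.362
VSWR = (1 + 0.362)/(1 − 0.362)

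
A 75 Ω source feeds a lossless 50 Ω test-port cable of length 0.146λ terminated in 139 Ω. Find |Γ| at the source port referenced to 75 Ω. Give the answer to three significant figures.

|Γ| ≈ 0.542

βl = 2π × 0.146 = 52.6°
tan(βl) = 1.31
Z_in = Z_0·(Z_L + jZ_0·tanβl)/(Z_0 + jZ_L·tanβl) = 26.5 − j31 Ω
Γ_s = (Z_in − Z_s)/(Z_in + Z_s) = (-48.5 − j31)/(102 − j31), |Γ_s| = 0.542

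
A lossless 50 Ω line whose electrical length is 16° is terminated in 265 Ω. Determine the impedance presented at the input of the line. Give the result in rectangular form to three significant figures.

Z_in ≈ 86.7 − j117 Ω

tan(βl) = tan(16°) = 0.287
Z_in = Z_0·(Z_L + jZ_0·tanβl)/(Z_0 + jZ_L·tanβl)
     = 50·(265 + j14.3)/(50 + j76)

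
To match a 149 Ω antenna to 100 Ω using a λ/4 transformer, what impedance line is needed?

Z_qwt ≈ 122 Ω

Z_qwt = √(Z_0·R_L) = √(100 × 149) = √14900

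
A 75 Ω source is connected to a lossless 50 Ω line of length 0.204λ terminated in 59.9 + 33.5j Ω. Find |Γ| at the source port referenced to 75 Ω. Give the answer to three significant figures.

βl = 2π × 0.204 = 73.4°
tan(βl) = 3.36
Z_in = Z_0·(Z_L + jZ_0·tanβl)/(Z_0 + jZ_L·tanβl) = 41.4 − j27.8 Ω
Γ_s = (Z_in − Z_s)/(Z_in + Z_s) = (-33.6 − j27.8)/(116 − j27.8), |Γ_s| = 0.364

|Γ| ≈ 0.364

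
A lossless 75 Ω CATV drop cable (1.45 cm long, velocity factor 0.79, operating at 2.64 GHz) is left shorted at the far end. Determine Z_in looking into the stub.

λ = v/f = 0.79·c / 2.64 GHz = 0.0898 m
βl = 2π·l/λ = 2π × 0.162 = 58.1°
tan(βl) = 1.61
For a shorted stub, Z_in = jZ_0·tan(βl)

Z_in ≈ +j121 Ω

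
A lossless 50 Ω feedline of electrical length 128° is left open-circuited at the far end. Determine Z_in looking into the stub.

Z_in ≈ +j39.1 Ω

tan(βl) = -1.28
For an open-circuited stub, Z_in = −jZ_0·cot(βl) = −jZ_0/tan(βl)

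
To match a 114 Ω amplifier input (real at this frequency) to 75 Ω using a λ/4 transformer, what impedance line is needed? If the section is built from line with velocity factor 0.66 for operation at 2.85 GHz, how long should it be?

Z_qwt ≈ 92.5 Ω; length ≈ 1.74 cm

Z_qwt = √(Z_0·R_L) = √(75 × 114) = √8550
λ = 0.66·c/f = 0.0695 m, so l = λ/4 = 0.0174 m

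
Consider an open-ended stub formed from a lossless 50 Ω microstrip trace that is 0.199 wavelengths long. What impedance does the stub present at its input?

Z_in ≈ −j16.6 Ω

βl = 2π × 0.199 = 71.6°
tan(βl) = 3.01
For an open-ended stub, Z_in = −jZ_0·cot(βl) = −jZ_0/tan(βl)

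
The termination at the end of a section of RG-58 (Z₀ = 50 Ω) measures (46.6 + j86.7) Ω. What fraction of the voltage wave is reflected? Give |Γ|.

|Γ| ≈ 0.668

Γ = (Z_L − Z_0)/(Z_L + Z_0) = (-3.4 + j86.7)/(96.6 + j86.7)
|Γ| = 86.8/130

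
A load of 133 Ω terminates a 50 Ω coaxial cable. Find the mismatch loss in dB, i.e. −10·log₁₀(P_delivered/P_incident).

mismatch loss ≈ 1 dB

Γ = (133 − 50)/(133 + 50) = 0.454
|Γ|² = 0.206, so P_del/P_inc = 1 − |Γ|² = 0.794
ML = −10·log₁₀(1 − |Γ|²)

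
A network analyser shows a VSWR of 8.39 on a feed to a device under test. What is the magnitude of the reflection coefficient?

|Γ| ≈ 0.787

|Γ| = (S − 1)/(S + 1) = (8.39 − 1)/(8.39 + 1) = 7.39/9.39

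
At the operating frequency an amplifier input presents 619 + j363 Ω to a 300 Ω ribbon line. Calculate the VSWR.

Γ = (Z_L − Z_0)/(Z_L + Z_0) = (319 + j363)/(919 + j363)
|Γ| = 483/988 = 0.489
VSWR = (1 + |Γ|)/(1 − |Γ|) = 1.49/0.511

VSWR ≈ 2.91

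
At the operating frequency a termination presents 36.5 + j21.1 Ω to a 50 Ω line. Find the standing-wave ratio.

Γ = (Z_L − Z_0)/(Z_L + Z_0) = (-13.5 + j21.1)/(86.5 + j21.1)
|Γ| = 25/89 = 0.281
VSWR = (1 + |Γ|)/(1 − |Γ|) = 1.28/0.719

VSWR ≈ 1.78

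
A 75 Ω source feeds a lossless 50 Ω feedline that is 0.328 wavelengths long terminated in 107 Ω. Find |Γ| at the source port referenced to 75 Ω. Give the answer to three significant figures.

|Γ| ≈ 0.482

βl = 2π × 0.328 = 118°
tan(βl) = -1.87
Z_in = Z_0·(Z_L + jZ_0·tanβl)/(Z_0 + jZ_L·tanβl) = 28.3 + j19.6 Ω
Γ_s = (Z_in − Z_s)/(Z_in + Z_s) = (-46.7 + j19.6)/(103 + j19.6), |Γ_s| = 0.482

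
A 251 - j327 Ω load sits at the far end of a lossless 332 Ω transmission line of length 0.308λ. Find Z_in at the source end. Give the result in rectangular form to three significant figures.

Z_in ≈ 307 + j372 Ω

βl = 2π × 0.308 = 111°
tan(βl) = tan(111°) = -2.62
Z_in = Z_0·(Z_L + jZ_0·tanβl)/(Z_0 + jZ_L·tanβl)
     = 332·(251 − j1200)/(-525 − j658)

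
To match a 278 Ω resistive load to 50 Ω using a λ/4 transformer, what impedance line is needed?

Z_qwt = √(Z_0·R_L) = √(50 × 278) = √13900

Z_qwt ≈ 118 Ω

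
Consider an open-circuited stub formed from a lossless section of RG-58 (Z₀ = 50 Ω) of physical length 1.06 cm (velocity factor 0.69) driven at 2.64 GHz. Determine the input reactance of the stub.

X_in ≈ -44 Ω (capacitive)

λ = v/f = 0.69·c / 2.64 GHz = 0.0784 m
βl = 2π·l/λ = 2π × 0.135 = 48.7°
tan(βl) = 1.14
For an open-circuited stub, Z_in = −jZ_0·cot(βl) = −jZ_0/tan(βl)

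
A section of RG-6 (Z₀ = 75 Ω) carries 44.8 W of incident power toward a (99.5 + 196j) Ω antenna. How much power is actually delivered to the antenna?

P_delivered ≈ 19.4 W

|Γ| = |(24.5 + j196)/(174.5 + j196)| = 0.753
|Γ|² = 0.567
P_refl = |Γ|²·P_inc = 25.4 W, P_del = (1 − |Γ|²)·P_inc = 19.4 W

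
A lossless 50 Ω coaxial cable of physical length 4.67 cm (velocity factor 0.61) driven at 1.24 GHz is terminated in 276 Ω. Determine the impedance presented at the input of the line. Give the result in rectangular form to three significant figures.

λ = v/f = 0.61·c / 1.24 GHz = 0.148 m
βl = 2π·l/λ = 2π × 0.316 = 114°
tan(βl) = tan(114°) = -2.25
Z_in = Z_0·(Z_L + jZ_0·tanβl)/(Z_0 + jZ_L·tanβl)
     = 50·(276 − j113)/(50 − j622)

Z_in ≈ 10.8 + j21.3 Ω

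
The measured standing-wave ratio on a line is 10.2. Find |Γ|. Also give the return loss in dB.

|Γ| = (S − 1)/(S + 1) = (10.2 − 1)/(10.2 + 1) = 9.2/11.2
RL = −20·log₁₀|Γ| = −20·log₁₀(0.821)

|Γ| ≈ 0.821; return loss ≈ 1.71 dB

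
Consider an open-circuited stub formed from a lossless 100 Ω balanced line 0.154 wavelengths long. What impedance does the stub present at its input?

βl = 2π × 0.154 = 55.4°
tan(βl) = 1.45
For an open-circuited stub, Z_in = −jZ_0·cot(βl) = −jZ_0/tan(βl)

Z_in ≈ −j68.9 Ω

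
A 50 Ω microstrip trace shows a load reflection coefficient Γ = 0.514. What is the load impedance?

Z_L = Z_0·(1 + Γ)/(1 − Γ) = 50·(1.51)/(0.486)

Z_L ≈ 156 Ω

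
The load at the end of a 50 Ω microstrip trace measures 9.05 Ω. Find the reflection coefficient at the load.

Γ = (Z_L − Z_0)/(Z_L + Z_0) = (9.05 − 50)/(9.05 + 50) = -40.95/59.05

Γ = -0.693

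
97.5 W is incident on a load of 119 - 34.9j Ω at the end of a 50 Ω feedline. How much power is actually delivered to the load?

P_delivered ≈ 77.9 W

|Γ| = |(69 − j34.9)/(169 − j34.9)| = 0.448
|Γ|² = 0.201
P_refl = |Γ|²·P_inc = 19.6 W, P_del = (1 − |Γ|²)·P_inc = 77.9 W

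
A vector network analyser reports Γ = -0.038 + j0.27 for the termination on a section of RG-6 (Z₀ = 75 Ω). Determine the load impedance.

Z_L = Z_0·(1 + Γ)/(1 − Γ) = 75·(0.962 + j0.27)/(1.04 − j0.27)

Z_L ≈ 60.4 + j35.2 Ω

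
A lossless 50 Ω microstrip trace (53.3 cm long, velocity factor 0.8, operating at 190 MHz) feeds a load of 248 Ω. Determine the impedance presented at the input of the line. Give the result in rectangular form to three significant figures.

Z_in ≈ 39.8 + j78.6 Ω

λ = v/f = 0.8·c / 190 MHz = 1.26 m
βl = 2π·l/λ = 2π × 0.422 = 152°
tan(βl) = tan(152°) = -0.534
Z_in = Z_0·(Z_L + jZ_0·tanβl)/(Z_0 + jZ_L·tanβl)
     = 50·(248 − j26.7)/(50 − j132)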